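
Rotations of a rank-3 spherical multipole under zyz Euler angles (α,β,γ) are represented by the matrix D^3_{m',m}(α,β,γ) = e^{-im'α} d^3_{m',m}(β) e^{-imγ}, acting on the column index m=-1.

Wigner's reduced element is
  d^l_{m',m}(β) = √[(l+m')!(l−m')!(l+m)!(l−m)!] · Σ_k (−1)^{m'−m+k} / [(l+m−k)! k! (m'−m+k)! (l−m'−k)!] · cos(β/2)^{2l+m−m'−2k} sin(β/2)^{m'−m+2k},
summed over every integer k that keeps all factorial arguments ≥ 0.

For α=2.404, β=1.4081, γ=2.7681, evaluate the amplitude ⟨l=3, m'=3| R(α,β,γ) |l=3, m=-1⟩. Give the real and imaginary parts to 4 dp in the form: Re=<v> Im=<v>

First d^3_{3,-1}(β=1.4081), then the phase factors e^{-i(3)α} and e^{-i(-1)γ}:
c=cos(1.4081/2)=0.762227, s=sin(1.4081/2)=0.647310; N=√[720·1·2·24]=185.903201
The bounds max(0,m−m')=0 and min(l+m,l−m')=0 give 1 term
  k=0: (−1)^4·185.9032/(48)·0.7622^2·0.6473^4 = +0.395060
d^3_{3,-1}(1.4081) = +0.395060
D = (+0.598784-0.800911i)·(+0.395060)·(-0.931059+0.364870i) = -0.104800+0.380906i

Re=-0.1048 Im=0.3809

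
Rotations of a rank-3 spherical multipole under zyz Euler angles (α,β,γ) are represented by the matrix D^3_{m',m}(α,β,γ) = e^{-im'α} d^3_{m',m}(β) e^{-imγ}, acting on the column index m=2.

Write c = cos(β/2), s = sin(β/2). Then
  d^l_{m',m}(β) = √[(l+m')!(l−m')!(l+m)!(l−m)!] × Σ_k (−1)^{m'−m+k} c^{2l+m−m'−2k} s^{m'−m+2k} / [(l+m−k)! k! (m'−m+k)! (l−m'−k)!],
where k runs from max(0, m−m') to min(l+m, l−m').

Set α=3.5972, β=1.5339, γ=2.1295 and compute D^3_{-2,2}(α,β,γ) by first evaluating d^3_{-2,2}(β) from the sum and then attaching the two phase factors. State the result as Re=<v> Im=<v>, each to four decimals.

Split into d^3_{-2,2}(β=1.5339) × two z-phases.
Half-angle: c=0.720031, s=0.693942. N=√(1·120·120·1)=120.000000
The bounds max(0,m−m')=4 and min(l+m,l−m')=5 give 2 terms
  k=4: (−1)^0·120.0000/(24)·0.7200^2·0.6939^4 = +0.601126
  k=5: (−1)^1·120.0000/(120)·0.7200^0·0.6939^6 = -0.111671
d^3_{-2,2}(1.5339) = +0.601126 -0.111671 = +0.489455
Phases: e^{-i·(-2)·3.5972}=+0.612786+0.790249i, e^{-i·(2)·2.1295}=-0.438015+0.898968i ⇒ D=-0.479087+0.100208i

Re=-0.4791 Im=0.1002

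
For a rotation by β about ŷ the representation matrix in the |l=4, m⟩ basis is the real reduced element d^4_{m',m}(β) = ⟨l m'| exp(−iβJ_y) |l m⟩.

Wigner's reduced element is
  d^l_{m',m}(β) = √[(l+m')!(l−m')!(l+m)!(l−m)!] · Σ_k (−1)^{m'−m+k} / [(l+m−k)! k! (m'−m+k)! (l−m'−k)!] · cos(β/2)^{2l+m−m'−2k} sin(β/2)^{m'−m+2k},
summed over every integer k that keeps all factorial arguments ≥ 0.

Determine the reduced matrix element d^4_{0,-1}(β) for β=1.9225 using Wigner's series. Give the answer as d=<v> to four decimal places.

d=-0.3922

d^4_{0,-1}(β=1.9225) via Wigner's sum:
With c≡cos(β/2)=0.572496 and s≡sin(β/2)=0.819908, N=[24·24·6·120]^{1/2}=643.987578
The bounds max(0,m−m')=0 and min(l+m,l−m')=3 give 4 terms
  k=0: (−1)^1·643.9876/(144)·0.5725^7·0.8199^1 = -0.073907
  k=1: (−1)^2·643.9876/(24)·0.5725^5·0.8199^3 = +0.909540
  k=2: (−1)^3·643.9876/(24)·0.5725^3·0.8199^5 = -1.865554
  k=3: (−1)^4·643.9876/(144)·0.5725^1·0.8199^7 = +0.637738
d^4_{0,-1}(1.9225) = -0.073907 +0.909540 -1.865554 +0.637738 = -0.392182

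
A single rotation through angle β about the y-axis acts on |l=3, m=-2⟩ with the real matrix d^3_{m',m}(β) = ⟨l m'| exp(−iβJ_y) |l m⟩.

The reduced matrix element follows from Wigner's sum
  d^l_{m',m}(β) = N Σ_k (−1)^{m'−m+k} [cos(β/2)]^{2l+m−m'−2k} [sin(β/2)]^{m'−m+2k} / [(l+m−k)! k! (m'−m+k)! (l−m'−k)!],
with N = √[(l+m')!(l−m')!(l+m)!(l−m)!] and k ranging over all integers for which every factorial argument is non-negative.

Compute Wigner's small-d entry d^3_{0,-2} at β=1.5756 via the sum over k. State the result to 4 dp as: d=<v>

d=-0.0066

d^3_{0,-2}(β=1.5756) via Wigner's sum:
c=cos(1.5756/2)=0.705406, s=sin(1.5756/2)=0.708803; N=√[6·6·1·120]=65.726707
k∈{0,1} keeps every argument non-negative
  k=0: (−1)^2·65.7267/(12)·0.7054^4·0.7088^2 = +0.681349
  k=1: (−1)^3·65.7267/(12)·0.7054^2·0.7088^4 = -0.687926
d^3_{0,-2}(1.5756) = +0.681349 -0.687926 = -0.006578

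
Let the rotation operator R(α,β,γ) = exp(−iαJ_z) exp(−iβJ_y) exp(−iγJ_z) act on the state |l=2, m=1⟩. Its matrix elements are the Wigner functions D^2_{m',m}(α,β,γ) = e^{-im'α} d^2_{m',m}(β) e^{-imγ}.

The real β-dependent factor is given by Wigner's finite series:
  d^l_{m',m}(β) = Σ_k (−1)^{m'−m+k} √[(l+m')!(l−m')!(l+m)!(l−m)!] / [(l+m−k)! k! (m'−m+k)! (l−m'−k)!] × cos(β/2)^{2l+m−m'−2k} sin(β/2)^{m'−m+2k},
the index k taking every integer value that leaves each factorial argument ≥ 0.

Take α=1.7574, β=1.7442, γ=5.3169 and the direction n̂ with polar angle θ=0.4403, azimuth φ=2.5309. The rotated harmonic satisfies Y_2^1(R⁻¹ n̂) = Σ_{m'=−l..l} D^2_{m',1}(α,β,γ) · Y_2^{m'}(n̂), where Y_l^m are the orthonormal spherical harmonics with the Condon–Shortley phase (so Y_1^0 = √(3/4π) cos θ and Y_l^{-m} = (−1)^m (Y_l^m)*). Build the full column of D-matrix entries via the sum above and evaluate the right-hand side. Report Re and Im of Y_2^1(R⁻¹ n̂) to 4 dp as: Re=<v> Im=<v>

Re=0.0871 Im=0.0677

Need the full column D^2_{m',1} for m'=−2..2 at α=1.7574, β=1.7442, γ=5.3169.
cos(β/2)=0.643220, sin(β/2)=0.765681
d^2_{-2,1}: single k=3 term ⇒ +0.577476;  D = -0.132384-0.562097i
d^2_{-1,1}: k∈[2..3] ⇒ +0.727674 -0.343710 = +0.383963;  D = -0.350920+0.155831i
d^2_{0,1}: k∈[1..2] ⇒ +0.499117 -0.707261 = -0.208144;  D = -0.118300-0.171256i
d^2_{1,1}: k∈[0..1] ⇒ +0.171174 -0.727674 = -0.556499;  D = -0.391249+0.395747i
d^2_{2,1}: single k=0 term ⇒ -0.407527;  D = +0.337932+0.227774i
Y_2^{m'}(θ=0.4403,φ=2.5309) and Σ D·Y over m':
  (-0.1324-0.5621i)·(+0.0240+0.0659i)  (-0.3509+0.1558i)·(-0.2440-0.1708i)  (-0.1183-0.1713i)·(+0.4589+0.0000i)  (-0.3912+0.3957i)·(+0.2440-0.1708i)  (+0.3379+0.2278i)·(+0.0240-0.0659i)
Y_2^1(R⁻¹ n̂) = +0.087096+0.067683i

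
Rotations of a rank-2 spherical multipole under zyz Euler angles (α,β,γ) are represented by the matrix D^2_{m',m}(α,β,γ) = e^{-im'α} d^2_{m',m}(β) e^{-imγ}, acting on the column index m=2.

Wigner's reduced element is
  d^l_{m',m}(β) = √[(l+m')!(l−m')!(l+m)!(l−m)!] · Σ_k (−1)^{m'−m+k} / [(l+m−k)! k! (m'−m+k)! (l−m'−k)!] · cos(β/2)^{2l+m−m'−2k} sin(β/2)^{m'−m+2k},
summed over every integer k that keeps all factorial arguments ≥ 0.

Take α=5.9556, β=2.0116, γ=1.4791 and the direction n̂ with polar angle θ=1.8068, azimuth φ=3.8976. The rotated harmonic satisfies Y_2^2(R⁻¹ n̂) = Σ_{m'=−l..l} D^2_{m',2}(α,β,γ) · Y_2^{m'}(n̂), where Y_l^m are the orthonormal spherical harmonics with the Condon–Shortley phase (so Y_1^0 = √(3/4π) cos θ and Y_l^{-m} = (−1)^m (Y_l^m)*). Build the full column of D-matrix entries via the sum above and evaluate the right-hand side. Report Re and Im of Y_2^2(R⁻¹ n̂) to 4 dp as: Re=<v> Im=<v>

Need the full column D^2_{m',2} for m'=−2..2 at α=5.9556, β=2.0116, γ=1.4791.
cos(β/2)=0.535413, sin(β/2)=0.844591
d^2_{-2,2}: single k=4 term ⇒ +0.508844;  D = -0.453259+0.231255i
d^2_{-1,2}: single k=3 term ⇒ +0.645145;  D = -0.638450+0.092703i
d^2_{0,2}: single k=2 term ⇒ +0.500894;  D = -0.492494-0.091346i
d^2_{1,2}: single k=1 term ⇒ +0.259264;  D = -0.226147-0.126788i
d^2_{2,2}: single k=0 term ⇒ +0.082178;  D = -0.054939-0.061114i
Y_2^{m'}(θ=1.8068,φ=3.8976) and Σ D·Y over m':
  (-0.4533+0.2313i)·(+0.0215-0.3645i)  (-0.6384+0.0927i)·(+0.1278-0.1205i)  (-0.4925-0.0913i)·(-0.2637+0.0000i)  (-0.2261-0.1268i)·(-0.1278-0.1205i)  (-0.0549-0.0611i)·(+0.0215+0.3645i)
Y_2^2(R⁻¹ n̂) = +0.168734+0.305151i

Re=0.1687 Im=0.3052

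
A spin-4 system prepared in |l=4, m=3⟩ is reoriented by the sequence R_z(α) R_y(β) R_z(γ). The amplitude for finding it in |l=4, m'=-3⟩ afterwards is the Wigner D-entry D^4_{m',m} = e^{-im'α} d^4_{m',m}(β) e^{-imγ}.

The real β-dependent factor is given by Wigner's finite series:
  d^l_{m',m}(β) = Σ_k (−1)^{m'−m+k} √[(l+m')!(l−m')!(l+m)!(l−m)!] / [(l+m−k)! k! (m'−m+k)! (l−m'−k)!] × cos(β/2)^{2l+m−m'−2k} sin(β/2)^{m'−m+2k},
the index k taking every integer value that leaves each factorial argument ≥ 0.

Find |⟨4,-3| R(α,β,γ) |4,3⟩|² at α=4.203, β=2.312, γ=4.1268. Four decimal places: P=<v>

P=0.0309

D^4_{-3,3}(4.203,2.312,4.1268) = e^{-i·-3·4.203}·d^4_{-3,3}(2.312)·e^{-i·3·4.1268}. Compute d first:
Half-angle: c=0.403004, s=0.915198. N=√(1·5040·5040·1)=5040.000000
k∈{6,7} keeps every argument non-negative
  k=6: (−1)^0·5040.0000/(720)·0.4030^2·0.9152^6 = +0.668047
  k=7: (−1)^1·5040.0000/(5040)·0.4030^0·0.9152^8 = -0.492178
d^4_{-3,3}(2.312) = +0.668047 -0.492178 = +0.175870
|D^4_{-3,3}|² = |d^4_{-3,3}(β)|² = (+0.175870)² = 0.030930 (the z-rotation phases have unit modulus)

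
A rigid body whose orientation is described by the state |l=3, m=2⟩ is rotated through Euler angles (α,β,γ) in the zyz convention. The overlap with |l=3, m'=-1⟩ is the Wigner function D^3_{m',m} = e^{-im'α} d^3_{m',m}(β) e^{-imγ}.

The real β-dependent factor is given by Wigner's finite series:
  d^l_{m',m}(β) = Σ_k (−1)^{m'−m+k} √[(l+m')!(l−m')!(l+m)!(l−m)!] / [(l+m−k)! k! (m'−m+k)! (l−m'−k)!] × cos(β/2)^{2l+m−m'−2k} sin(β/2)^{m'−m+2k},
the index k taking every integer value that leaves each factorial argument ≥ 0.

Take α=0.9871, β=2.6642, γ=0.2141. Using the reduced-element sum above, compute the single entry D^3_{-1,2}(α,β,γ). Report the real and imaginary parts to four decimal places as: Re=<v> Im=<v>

First d^3_{-1,2}(β=2.6642), then the phase factors e^{-i(-1)α} and e^{-i(2)γ}:
c=cos(2.6642/2)=0.236436, s=sin(2.6642/2)=0.971647; N=√[2·24·120·1]=75.894664
The bounds max(0,m−m')=3 and min(l+m,l−m')=4 give 2 terms
  k=3: (−1)^0·75.8947/(12)·0.2364^3·0.9716^3 = +0.076683
  k=4: (−1)^1·75.8947/(24)·0.2364^1·0.9716^5 = -0.647525
d^3_{-1,2}(2.6642) = +0.076683 -0.647525 = -0.570842
D = (+0.551112+0.834431i)·(-0.570842)·(+0.909715-0.415234i) = -0.483982-0.302691i

Re=-0.4840 Im=-0.3027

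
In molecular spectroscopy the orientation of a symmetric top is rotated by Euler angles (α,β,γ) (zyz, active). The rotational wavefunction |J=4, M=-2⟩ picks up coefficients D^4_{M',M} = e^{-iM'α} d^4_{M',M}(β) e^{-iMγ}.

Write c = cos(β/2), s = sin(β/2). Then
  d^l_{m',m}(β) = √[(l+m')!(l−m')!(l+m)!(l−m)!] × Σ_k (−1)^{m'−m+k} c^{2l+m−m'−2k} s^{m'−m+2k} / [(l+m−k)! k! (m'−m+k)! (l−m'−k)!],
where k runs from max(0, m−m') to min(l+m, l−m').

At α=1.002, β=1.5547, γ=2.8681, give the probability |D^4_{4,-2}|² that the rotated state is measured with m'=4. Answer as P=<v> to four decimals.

P=0.1024

Split into d^4_{4,-2}(β=1.5547) × two z-phases.
With c≡cos(β/2)=0.712775 and s≡sin(β/2)=0.701393, N=[40320·1·2·720]^{1/2}=7619.763776
k∈{0} keeps every argument non-negative
  k=0: (−1)^6·7619.7638/(1440)·0.7128^2·0.7014^6 = +0.320075
d^4_{4,-2}(1.5547) = +0.320075
|D^4_{4,-2}|² = |d^4_{4,-2}(β)|² = (+0.320075)² = 0.102448 (the z-rotation phases have unit modulus)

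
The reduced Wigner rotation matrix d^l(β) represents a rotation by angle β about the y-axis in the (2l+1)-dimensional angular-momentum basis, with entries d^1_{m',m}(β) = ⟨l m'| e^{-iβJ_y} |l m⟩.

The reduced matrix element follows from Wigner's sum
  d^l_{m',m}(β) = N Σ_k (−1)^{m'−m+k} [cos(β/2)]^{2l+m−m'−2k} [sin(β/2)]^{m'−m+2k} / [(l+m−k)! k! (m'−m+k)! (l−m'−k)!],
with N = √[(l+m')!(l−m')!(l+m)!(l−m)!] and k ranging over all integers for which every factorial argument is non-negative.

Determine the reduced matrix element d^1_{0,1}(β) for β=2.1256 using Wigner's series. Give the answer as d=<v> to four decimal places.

d^1_{0,1}(β=2.1256) via Wigner's sum:
Half-angle: c=0.486428, s=0.873721. N=√(1·1·2·1)=1.414214
k∈{1} keeps every argument non-negative
  k=1: (−1)^0·1.4142/(1)·0.4864^1·0.8737^1 = +0.601044
d^1_{0,1}(2.1256) = +0.601044

d=0.6010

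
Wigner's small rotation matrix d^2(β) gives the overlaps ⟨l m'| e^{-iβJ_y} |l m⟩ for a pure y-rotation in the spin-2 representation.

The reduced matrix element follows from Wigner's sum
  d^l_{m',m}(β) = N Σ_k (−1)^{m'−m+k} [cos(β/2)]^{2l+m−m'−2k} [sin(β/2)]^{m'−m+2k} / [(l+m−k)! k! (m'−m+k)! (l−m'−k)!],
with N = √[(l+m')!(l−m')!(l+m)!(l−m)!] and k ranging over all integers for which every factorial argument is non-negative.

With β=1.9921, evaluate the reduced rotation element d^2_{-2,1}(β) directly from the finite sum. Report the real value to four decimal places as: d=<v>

d=0.6429

d^2_{-2,1}(β=1.9921) via Wigner's sum:
Half-angle: c=0.543622, s=0.839330. N=√(1·24·6·1)=12.000000
k: max(0,(1)−(-2))=3 … min(2+(1),2−(-2))=3
  k=3: (−1)^0·12.0000/(6)·0.5436^1·0.8393^3 = +0.642874
d^2_{-2,1}(1.9921) = +0.642874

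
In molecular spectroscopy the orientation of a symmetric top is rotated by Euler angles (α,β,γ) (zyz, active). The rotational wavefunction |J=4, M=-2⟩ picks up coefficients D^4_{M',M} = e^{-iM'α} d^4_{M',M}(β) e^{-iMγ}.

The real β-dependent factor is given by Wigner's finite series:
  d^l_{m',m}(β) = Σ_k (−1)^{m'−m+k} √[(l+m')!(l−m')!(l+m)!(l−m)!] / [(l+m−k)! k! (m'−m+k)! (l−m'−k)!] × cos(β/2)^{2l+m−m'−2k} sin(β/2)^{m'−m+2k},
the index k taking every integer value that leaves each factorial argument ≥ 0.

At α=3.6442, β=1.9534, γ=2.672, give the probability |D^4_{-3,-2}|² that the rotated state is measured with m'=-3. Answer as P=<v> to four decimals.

P=0.0886

First d^4_{-3,-2}(β=1.9534), then the phase factors e^{-i(-3)α} and e^{-i(-2)γ}:
With c≡cos(β/2)=0.559760 and s≡sin(β/2)=0.828655, N=[1·5040·2·720]^{1/2}=2693.993318
The bounds max(0,m−m')=1 and min(l+m,l−m')=2 give 2 terms
  k=1: (−1)^0·2693.9933/(720)·0.5598^7·0.8287^1 = +0.053389
  k=2: (−1)^1·2693.9933/(240)·0.5598^5·0.8287^3 = -0.351007
d^4_{-3,-2}(1.9534) = +0.053389 -0.351007 = -0.297618
|D^4_{-3,-2}|² = |d^4_{-3,-2}(β)|² = (-0.297618)² = 0.088577 (the z-rotation phases have unit modulus)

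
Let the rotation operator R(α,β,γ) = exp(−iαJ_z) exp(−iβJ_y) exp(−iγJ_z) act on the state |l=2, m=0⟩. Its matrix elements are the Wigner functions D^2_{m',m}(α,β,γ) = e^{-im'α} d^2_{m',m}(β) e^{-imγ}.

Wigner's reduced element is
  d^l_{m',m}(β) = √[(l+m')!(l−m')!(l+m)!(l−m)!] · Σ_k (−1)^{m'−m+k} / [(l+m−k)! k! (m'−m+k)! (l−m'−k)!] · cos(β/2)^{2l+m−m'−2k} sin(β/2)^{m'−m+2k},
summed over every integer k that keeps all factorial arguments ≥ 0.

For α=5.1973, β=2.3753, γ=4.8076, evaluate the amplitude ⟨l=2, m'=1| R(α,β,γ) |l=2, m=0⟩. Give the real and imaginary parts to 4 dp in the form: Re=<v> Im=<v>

Re=0.2852 Im=0.5414

Split into d^2_{1,0}(β=2.3753) × two z-phases.
With c≡cos(β/2)=0.373841 and s≡sin(β/2)=0.927493, N=[6·1·2·2]^{1/2}=4.898979
k∈{0,1} keeps every argument non-negative
  k=0: (−1)^1·4.8990/(2)·0.3738^3·0.9275^1 = -0.118699
  k=1: (−1)^2·4.8990/(2)·0.3738^1·0.9275^3 = +0.730624
d^2_{1,0}(2.3753) = -0.118699 +0.730624 = +0.611925
D = (+0.466130+0.884716i)·(+0.611925)·(+1.000000+0.000000i) = +0.285237+0.541380i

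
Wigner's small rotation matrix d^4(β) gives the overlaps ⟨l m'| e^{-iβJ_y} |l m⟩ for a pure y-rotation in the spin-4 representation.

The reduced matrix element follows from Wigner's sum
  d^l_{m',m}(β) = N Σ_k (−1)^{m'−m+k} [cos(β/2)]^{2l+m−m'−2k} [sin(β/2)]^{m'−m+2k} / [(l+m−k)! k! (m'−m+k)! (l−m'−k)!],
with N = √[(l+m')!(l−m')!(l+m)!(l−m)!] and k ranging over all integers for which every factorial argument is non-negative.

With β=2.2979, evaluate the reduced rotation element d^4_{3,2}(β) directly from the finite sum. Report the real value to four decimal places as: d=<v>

d=0.0915

d^4_{3,2}(β=2.2979) via Wigner's sum:
Half-angle: c=0.409446, s=0.912335. N=√(5040·1·720·2)=2693.993318
k∈{0,1} keeps every argument non-negative
  k=0: (−1)^1·2693.9933/(720)·0.4094^7·0.9123^1 = -0.006586
  k=1: (−1)^2·2693.9933/(240)·0.4094^5·0.9123^3 = +0.098091
d^4_{3,2}(2.2979) = -0.006586 +0.098091 = +0.091505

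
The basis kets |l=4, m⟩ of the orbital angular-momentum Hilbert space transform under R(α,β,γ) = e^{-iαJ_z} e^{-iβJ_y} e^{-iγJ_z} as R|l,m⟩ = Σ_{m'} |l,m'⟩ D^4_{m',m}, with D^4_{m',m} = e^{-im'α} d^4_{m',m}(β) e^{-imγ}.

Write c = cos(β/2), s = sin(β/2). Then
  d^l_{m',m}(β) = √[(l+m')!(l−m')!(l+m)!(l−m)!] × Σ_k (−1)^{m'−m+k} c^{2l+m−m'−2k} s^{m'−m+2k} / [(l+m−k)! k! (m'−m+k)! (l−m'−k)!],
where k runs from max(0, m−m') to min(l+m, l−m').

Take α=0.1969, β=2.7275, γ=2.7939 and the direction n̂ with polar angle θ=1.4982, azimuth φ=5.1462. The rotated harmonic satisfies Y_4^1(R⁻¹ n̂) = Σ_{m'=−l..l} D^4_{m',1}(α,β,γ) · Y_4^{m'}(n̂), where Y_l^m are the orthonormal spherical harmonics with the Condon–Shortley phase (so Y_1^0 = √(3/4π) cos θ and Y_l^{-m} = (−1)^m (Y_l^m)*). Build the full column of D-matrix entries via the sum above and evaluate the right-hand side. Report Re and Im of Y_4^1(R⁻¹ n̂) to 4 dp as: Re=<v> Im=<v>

Re=-0.0040 Im=0.0391

Need the full column D^4_{m',1} for m'=−4..4 at α=0.1969, β=2.7275, γ=2.7939.
cos(β/2)=0.205570, sin(β/2)=0.978642
d^4_{-4,1}: single k=5 term ⇒ +0.058357;  D = -0.024619-0.052910i
d^4_{-3,1}: k∈[4..5] ⇒ +0.021670 -0.294669 = -0.272999;  D = +0.161366+0.220204i
d^4_{-2,1}: k∈[3..5] ⇒ +0.004866 -0.165427 +0.749833 = +0.589272;  D = -0.434565-0.397988i
d^4_{-1,1}: k∈[2..5] ⇒ +0.000723 -0.049143 +0.556872 -0.841380 = -0.332927;  D = +0.284765+0.172480i
d^4_{0,1}: k∈[1..4] ⇒ +0.000068 -0.009233 +0.209251 -0.790393 = -0.590308;  D = +0.554985+0.201135i
d^4_{1,1}: k∈[0..3] ⇒ +0.000003 -0.001084 +0.049143 -0.371248 = -0.323187;  D = +0.319519+0.048550i
d^4_{2,1}: k∈[0..2] ⇒ -0.000064 +0.007299 -0.110285 = -0.103050;  D = +0.102940-0.004750i
d^4_{3,1}: k∈[0..1] ⇒ +0.000574 -0.021670 = -0.021096;  D = +0.020476-0.005076i
d^4_{4,1}: single k=0 term ⇒ -0.002575;  D = +0.002330-0.001097i
Y_4^{m'}(θ=1.4982,φ=5.1462) and Σ D·Y over m':
  (-0.0246-0.0529i)·(-0.0717-0.4320i)  (+0.1614+0.2202i)·(-0.0868-0.0240i)  (-0.4346-0.3980i)·(+0.2073-0.2445i)  (+0.2848+0.1725i)·(-0.0426-0.0920i)  (+0.5550+0.2011i)·(+0.3008+0.0000i)  (+0.3195+0.0485i)·(+0.0426-0.0920i)  (+0.1029-0.0047i)·(+0.2073+0.2445i)  (+0.0205-0.0051i)·(+0.0868-0.0240i)  (+0.0023-0.0011i)·(-0.0717+0.4320i)
Y_4^1(R⁻¹ n̂) = -0.003992+0.039142i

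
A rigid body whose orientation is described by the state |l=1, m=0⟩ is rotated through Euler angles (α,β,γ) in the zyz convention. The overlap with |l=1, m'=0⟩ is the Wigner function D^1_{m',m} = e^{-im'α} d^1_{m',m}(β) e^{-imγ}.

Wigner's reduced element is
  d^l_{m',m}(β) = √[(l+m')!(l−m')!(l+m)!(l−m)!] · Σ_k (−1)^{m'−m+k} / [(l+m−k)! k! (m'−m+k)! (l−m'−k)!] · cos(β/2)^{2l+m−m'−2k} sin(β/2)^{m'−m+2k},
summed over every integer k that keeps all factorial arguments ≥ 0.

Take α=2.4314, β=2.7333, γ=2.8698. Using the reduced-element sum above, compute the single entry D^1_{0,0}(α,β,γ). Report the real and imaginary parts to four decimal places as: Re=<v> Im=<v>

Re=-0.9178 Im=0.0000

Split into d^1_{0,0}(β=2.7333) × two z-phases.
With c≡cos(β/2)=0.202731 and s≡sin(β/2)=0.979234, N=[1·1·1·1]^{1/2}=1.000000
k∈{0,1} keeps every argument non-negative
  k=0: (−1)^0·1.0000/(1)·0.2027^2·0.9792^0 = +0.041100
  k=1: (−1)^1·1.0000/(1)·0.2027^0·0.9792^2 = -0.958900
d^1_{0,0}(2.7333) = +0.041100 -0.958900 = -0.917800
Attach z-rotation phases: D = e^{-i(0)(2.4314)}·(-0.917800)·e^{-i(0)(2.8698)} = -0.917800+0.000000i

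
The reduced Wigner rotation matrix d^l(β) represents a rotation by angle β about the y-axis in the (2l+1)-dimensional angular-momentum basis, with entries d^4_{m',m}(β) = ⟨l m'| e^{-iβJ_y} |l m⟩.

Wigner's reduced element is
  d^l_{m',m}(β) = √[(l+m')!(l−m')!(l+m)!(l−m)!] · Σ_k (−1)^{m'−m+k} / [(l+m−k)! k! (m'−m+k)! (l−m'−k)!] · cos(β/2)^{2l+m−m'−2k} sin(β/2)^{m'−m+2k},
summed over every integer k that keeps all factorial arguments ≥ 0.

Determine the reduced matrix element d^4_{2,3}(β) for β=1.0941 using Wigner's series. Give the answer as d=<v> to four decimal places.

d=-0.0728

d^4_{2,3}(β=1.0941) via Wigner's sum:
With c≡cos(β/2)=0.854063 and s≡sin(β/2)=0.520170, N=[720·2·5040·1]^{1/2}=2693.993318
Admissible k: 1..2 (factorial args all ≥0)
  k=1: (−1)^0·2693.9933/(720)·0.8541^7·0.5202^1 = +0.645116
  k=2: (−1)^1·2693.9933/(240)·0.8541^5·0.5202^3 = -0.717910
d^4_{2,3}(1.0941) = +0.645116 -0.717910 = -0.072794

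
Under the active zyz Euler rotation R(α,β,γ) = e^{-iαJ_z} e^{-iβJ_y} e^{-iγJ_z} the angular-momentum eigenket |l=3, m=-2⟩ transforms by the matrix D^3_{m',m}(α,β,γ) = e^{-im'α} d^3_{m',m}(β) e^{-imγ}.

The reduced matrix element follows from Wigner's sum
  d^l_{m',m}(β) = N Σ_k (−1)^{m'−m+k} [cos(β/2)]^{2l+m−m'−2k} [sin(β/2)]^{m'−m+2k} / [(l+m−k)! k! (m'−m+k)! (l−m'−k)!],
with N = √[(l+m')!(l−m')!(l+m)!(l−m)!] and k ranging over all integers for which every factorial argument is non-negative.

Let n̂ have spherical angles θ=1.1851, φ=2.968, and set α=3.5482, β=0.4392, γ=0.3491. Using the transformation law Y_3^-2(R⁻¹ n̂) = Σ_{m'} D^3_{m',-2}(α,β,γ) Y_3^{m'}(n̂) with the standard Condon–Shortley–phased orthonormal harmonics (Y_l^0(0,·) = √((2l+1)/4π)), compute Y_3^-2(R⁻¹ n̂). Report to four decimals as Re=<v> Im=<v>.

Need the full column D^3_{m',-2} for m'=−3..3 at α=3.5482, β=0.4392, γ=0.3491.
cos(β/2)=0.975985, sin(β/2)=0.217839
d^3_{-3,-2}: single k=1 term ⇒ +0.472527;  D = +0.160796-0.444327i
d^3_{-2,-2}: k∈[0..1] ⇒ +0.864287 -0.215285 = +0.649002;  D = +0.038516+0.647858i
d^3_{-1,-2}: k∈[0..1] ⇒ -0.610030 +0.060781 = -0.549249;  D = +0.246781+0.490687i
d^3_{0,-2}: k∈[0..1] ⇒ +0.235833 -0.011749 = +0.224084;  D = +0.171649+0.144050i
d^3_{1,-2}: k∈[0..1] ⇒ -0.060781 +0.001514 = -0.059267;  D = +0.056765+0.017038i
d^3_{2,-2}: k∈[0..1] ⇒ +0.010725 -0.000107 = +0.010618;  D = +0.010548-0.001219i
d^3_{3,-2}: single k=0 term ⇒ -0.001173;  D = +0.001017-0.000584i
Y_3^{m'}(θ=1.1851,φ=2.968) and Σ D·Y over m':
  (+0.1608-0.4443i)·(-0.2879-0.1651i)  (+0.0385+0.6479i)·(+0.3104+0.1123i)  (+0.2468+0.4907i)·(+0.0862+0.0151i)  (+0.1716+0.1441i)·(-0.3218+0.0000i)  (+0.0568+0.0170i)·(-0.0862+0.0151i)  (+0.0105-0.0012i)·(+0.3104-0.1123i)  (+0.0010-0.0006i)·(+0.2879-0.1651i)
Y_3^-2(R⁻¹ n̂) = -0.223658+0.303929i

Re=-0.2237 Im=0.3039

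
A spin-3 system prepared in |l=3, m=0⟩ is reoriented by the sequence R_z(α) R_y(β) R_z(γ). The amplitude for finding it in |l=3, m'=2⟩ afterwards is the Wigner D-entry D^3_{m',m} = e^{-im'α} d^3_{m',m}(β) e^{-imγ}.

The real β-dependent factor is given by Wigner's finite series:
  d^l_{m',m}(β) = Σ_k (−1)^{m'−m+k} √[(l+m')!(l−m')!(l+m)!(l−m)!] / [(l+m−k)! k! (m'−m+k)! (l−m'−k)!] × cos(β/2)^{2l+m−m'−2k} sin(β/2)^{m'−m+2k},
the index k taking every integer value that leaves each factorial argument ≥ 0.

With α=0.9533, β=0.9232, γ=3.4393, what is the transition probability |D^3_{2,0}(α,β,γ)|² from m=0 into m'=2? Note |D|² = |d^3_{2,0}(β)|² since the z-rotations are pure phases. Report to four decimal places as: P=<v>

D^3_{2,0}(0.9533,0.9232,3.4393) = e^{-i·2·0.9533}·d^3_{2,0}(0.9232)·e^{-i·0·3.4393}. Compute d first:
c=cos(0.9232/2)=0.895341, s=sin(0.9232/2)=0.445381; N=√[120·1·6·6]=65.726707
Admissible k: 0..1 (factorial args all ≥0)
  k=0: (−1)^2·65.7267/(12)·0.8953^4·0.4454^2 = +0.698198
  k=1: (−1)^3·65.7267/(12)·0.8953^2·0.4454^4 = -0.172769
d^3_{2,0}(0.9232) = +0.698198 -0.172769 = +0.525429
|D^3_{2,0}|² = |d^3_{2,0}(β)|² = (+0.525429)² = 0.276076 (the z-rotation phases have unit modulus)

P=0.2761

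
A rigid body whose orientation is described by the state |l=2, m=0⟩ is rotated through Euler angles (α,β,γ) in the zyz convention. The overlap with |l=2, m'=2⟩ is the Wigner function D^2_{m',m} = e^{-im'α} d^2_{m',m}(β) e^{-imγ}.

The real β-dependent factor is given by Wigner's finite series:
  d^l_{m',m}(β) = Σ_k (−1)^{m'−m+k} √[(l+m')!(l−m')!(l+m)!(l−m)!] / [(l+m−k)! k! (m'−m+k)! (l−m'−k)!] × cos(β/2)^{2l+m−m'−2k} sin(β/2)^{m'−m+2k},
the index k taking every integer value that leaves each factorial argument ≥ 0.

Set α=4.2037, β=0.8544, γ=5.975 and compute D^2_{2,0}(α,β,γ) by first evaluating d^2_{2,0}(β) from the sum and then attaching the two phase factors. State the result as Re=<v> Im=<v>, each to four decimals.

D^2_{2,0}(4.2037,0.8544,5.975) = e^{-i·2·4.2037}·d^2_{2,0}(0.8544)·e^{-i·0·5.975}. Compute d first:
Half-angle: c=0.910129, s=0.414324. N=√(24·1·2·2)=9.797959
The bounds max(0,m−m')=0 and min(l+m,l−m')=0 give 1 term
  k=0: (−1)^2·9.7980/(4)·0.9101^2·0.4143^2 = +0.348307
d^2_{2,0}(0.8544) = +0.348307
Attach z-rotation phases: D = e^{-i(2)(4.2037)}·(+0.348307)·e^{-i(0)(5.975)} = -0.183070-0.296316i

Re=-0.1831 Im=-0.2963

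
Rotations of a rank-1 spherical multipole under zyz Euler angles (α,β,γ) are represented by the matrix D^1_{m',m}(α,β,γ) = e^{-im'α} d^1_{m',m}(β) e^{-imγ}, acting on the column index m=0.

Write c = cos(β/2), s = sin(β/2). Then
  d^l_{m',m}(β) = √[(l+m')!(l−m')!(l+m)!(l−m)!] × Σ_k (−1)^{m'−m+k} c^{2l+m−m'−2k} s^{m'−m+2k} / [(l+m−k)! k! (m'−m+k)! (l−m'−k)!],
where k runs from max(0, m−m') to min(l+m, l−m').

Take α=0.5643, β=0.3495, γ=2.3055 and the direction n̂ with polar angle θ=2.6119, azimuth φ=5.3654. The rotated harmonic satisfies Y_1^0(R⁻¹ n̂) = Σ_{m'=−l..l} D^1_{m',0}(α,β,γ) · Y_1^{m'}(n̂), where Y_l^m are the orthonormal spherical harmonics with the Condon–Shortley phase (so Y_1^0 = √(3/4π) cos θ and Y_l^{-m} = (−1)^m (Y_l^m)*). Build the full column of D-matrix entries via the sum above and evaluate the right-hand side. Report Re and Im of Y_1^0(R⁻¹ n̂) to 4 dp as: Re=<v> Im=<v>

Re=-0.3887 Im=0.0000

Need the full column D^1_{m',0} for m'=−1..1 at α=0.5643, β=0.3495, γ=2.3055.
cos(β/2)=0.984770, sin(β/2)=0.173862
d^1_{-1,0}: single k=1 term ⇒ +0.242133;  D = +0.204594+0.129499i
d^1_{0,0}: k∈[0..1] ⇒ +0.969772 -0.030228 = +0.939544;  D = +0.939544+0.000000i
d^1_{1,0}: single k=0 term ⇒ -0.242133;  D = -0.204594+0.129499i
Y_1^{m'}(θ=2.6119,φ=5.3654) and Σ D·Y over m':
  (+0.2046+0.1295i)·(+0.1061+0.1387i)  (+0.9395+0.0000i)·(-0.4216+0.0000i)  (-0.2046+0.1295i)·(-0.1061+0.1387i)
Y_1^0(R⁻¹ n̂) = -0.388665+0.000000i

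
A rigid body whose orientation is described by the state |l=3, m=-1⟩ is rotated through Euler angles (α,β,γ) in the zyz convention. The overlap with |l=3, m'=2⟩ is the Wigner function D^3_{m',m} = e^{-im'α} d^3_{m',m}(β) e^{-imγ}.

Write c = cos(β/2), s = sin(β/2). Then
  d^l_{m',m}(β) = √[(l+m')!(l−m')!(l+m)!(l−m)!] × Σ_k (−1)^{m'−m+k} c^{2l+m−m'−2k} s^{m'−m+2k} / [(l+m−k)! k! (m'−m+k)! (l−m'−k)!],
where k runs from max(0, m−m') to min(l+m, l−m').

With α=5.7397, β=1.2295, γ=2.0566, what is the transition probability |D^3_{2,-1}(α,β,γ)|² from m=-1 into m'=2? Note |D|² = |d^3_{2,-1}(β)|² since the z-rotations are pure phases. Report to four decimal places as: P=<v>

P=0.2467

D^3_{2,-1}(5.7397,1.2295,2.0566) = e^{-i·2·5.7397}·d^3_{2,-1}(1.2295)·e^{-i·-1·2.0566}. Compute d first:
c=cos(1.2295/2)=0.816918, s=sin(1.2295/2)=0.576754; N=√[120·1·2·24]=75.894664
The bounds max(0,m−m')=0 and min(l+m,l−m')=1 give 2 terms
  k=0: (−1)^3·75.8947/(12)·0.8169^3·0.5768^3 = -0.661512
  k=1: (−1)^4·75.8947/(24)·0.8169^1·0.5768^5 = +0.164867
d^3_{2,-1}(1.2295) = -0.661512 +0.164867 = -0.496645
|D^3_{2,-1}|² = |d^3_{2,-1}(β)|² = (-0.496645)² = 0.246656 (the z-rotation phases have unit modulus)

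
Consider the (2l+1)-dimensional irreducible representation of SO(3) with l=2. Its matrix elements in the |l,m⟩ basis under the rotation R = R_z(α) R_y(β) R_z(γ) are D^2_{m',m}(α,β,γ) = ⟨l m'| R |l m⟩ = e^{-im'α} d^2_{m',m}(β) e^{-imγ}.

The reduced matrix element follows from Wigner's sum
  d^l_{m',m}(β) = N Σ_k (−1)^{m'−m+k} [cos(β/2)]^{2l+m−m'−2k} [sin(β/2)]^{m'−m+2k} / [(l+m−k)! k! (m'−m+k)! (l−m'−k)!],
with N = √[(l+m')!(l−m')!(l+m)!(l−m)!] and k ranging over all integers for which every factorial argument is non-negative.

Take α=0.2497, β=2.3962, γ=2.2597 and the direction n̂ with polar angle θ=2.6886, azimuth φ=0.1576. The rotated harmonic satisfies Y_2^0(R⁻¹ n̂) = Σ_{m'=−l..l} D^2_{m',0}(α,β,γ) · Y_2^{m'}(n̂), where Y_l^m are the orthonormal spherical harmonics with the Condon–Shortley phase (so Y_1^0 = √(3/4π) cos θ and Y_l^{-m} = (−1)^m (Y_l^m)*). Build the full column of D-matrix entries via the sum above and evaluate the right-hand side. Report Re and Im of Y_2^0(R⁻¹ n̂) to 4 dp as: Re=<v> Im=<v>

Need the full column D^2_{m',0} for m'=−2..2 at α=0.2497, β=2.3962, γ=2.2597.
cos(β/2)=0.364128, sin(β/2)=0.931349
d^2_{-2,0}: single k=2 term ⇒ +0.281714;  D = +0.247308+0.134913i
d^2_{-1,0}: k∈[1..2] ⇒ +0.110141 -0.720555 = -0.610413;  D = -0.591482-0.150841i
d^2_{0,0}: k∈[0..2] ⇒ +0.017580 -0.460037 +0.752402 = +0.309944;  D = +0.309944+0.000000i
d^2_{1,0}: k∈[0..1] ⇒ -0.110141 +0.720555 = +0.610413;  D = +0.591482-0.150841i
d^2_{2,0}: single k=0 term ⇒ +0.281714;  D = +0.247308-0.134913i
Y_2^{m'}(θ=2.6886,φ=0.1576) and Σ D·Y over m':
  (+0.2473+0.1349i)·(+0.0703-0.0229i)  (-0.5915-0.1508i)·(-0.3002+0.0477i)  (+0.3099+0.0000i)·(+0.4495+0.0000i)  (+0.5915-0.1508i)·(+0.3002+0.0477i)  (+0.2473-0.1349i)·(+0.0703+0.0229i)
Y_2^0(R⁻¹ n̂) = +0.549888+0.000000i

Re=0.5499 Im=0.0000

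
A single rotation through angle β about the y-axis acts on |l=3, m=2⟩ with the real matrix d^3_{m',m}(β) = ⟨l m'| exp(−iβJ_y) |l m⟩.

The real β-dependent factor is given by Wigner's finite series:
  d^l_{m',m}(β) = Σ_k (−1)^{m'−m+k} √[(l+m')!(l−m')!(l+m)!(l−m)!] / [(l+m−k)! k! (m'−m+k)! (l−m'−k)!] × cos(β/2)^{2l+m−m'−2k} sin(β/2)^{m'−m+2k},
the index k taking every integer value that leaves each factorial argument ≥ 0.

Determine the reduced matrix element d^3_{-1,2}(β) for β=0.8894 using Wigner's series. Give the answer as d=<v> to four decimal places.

d^3_{-1,2}(β=0.8894) via Wigner's sum:
With c≡cos(β/2)=0.902740 and s≡sin(β/2)=0.430187, N=[2·24·120·1]^{1/2}=75.894664
The bounds max(0,m−m')=3 and min(l+m,l−m')=4 give 2 terms
  k=3: (−1)^0·75.8947/(12)·0.9027^3·0.4302^3 = +0.370416
  k=4: (−1)^1·75.8947/(24)·0.9027^1·0.4302^5 = -0.042058
d^3_{-1,2}(0.8894) = +0.370416 -0.042058 = +0.328358

d=0.3284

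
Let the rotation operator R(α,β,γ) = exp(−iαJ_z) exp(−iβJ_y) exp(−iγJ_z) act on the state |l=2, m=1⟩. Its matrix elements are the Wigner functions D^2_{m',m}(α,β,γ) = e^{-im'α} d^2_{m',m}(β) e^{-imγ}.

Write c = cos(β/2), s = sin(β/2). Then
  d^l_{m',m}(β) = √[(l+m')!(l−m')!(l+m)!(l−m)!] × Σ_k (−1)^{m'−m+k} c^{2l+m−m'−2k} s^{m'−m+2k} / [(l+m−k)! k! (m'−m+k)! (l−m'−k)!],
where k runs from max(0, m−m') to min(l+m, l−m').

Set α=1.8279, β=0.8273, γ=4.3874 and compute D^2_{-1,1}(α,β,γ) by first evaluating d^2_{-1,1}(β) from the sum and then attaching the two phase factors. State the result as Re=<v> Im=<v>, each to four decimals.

Split into d^2_{-1,1}(β=0.8273) × two z-phases.
Half-angle: c=0.915660, s=0.401954. N=√(1·6·6·1)=6.000000
The bounds max(0,m−m')=2 and min(l+m,l−m')=3 give 2 terms
  k=2: (−1)^0·6.0000/(2)·0.9157^2·0.4020^2 = +0.406390
  k=3: (−1)^1·6.0000/(6)·0.9157^0·0.4020^4 = -0.026104
d^2_{-1,1}(0.8273) = +0.406390 -0.026104 = +0.380286
Phases: e^{-i·(-1)·1.8279}=-0.254280+0.967131i, e^{-i·(1)·4.3874}=-0.319298+0.947654i ⇒ D=-0.317658-0.209071i

Re=-0.3177 Im=-0.2091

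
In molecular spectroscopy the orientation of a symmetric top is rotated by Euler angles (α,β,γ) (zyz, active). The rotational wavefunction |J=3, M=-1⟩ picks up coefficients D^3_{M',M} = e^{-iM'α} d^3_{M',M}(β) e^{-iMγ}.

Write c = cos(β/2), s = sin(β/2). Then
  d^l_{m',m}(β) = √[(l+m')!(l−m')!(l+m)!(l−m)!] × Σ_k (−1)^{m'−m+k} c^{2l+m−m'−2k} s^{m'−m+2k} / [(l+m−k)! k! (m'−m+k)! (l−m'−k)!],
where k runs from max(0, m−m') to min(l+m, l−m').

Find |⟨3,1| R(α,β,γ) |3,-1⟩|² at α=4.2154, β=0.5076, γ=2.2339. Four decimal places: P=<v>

D^3_{1,-1}(4.2154,0.5076,2.2339) = e^{-i·1·4.2154}·d^3_{1,-1}(0.5076)·e^{-i·-1·2.2339}. Compute d first:
With c≡cos(β/2)=0.967965 and s≡sin(β/2)=0.251084, N=[24·2·2·24]^{1/2}=48.000000
Admissible k: 0..2 (factorial args all ≥0)
  k=0: (−1)^2·48.0000/(8)·0.9680^4·0.2511^2 = +0.332069
  k=1: (−1)^3·48.0000/(6)·0.9680^2·0.2511^4 = -0.029791
  k=2: (−1)^4·48.0000/(48)·0.9680^0·0.2511^6 = +0.000251
d^3_{1,-1}(0.5076) = +0.332069 -0.029791 +0.000251 = +0.302529
|D^3_{1,-1}|² = |d^3_{1,-1}(β)|² = (+0.302529)² = 0.091524 (the z-rotation phases have unit modulus)

P=0.0915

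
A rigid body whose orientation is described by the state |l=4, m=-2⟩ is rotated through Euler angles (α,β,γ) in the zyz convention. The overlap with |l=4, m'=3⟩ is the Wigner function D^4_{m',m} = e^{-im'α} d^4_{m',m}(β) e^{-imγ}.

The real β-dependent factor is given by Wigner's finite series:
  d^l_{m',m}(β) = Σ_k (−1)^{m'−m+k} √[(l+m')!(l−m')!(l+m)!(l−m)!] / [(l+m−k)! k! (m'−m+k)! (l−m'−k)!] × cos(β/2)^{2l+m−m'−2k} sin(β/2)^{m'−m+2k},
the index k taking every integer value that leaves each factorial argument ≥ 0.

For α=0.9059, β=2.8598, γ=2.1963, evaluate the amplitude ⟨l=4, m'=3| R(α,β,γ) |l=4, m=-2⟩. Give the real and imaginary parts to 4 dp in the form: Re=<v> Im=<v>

Re=-0.0479 Im=0.4580

D^4_{3,-2}(0.9059,2.8598,2.1963) = e^{-i·3·0.9059}·d^4_{3,-2}(2.8598)·e^{-i·-2·2.1963}. Compute d first:
With c≡cos(β/2)=0.140431 and s≡sin(β/2)=0.990091, N=[5040·1·2·720]^{1/2}=2693.993318
k∈{0,1} keeps every argument non-negative
  k=0: (−1)^5·2693.9933/(240)·0.1404^3·0.9901^5 = -0.029576
  k=1: (−1)^6·2693.9933/(720)·0.1404^1·0.9901^7 = +0.490061
d^4_{3,-2}(2.8598) = -0.029576 +0.490061 = +0.460485
Attach z-rotation phases: D = e^{-i(3)(0.9059)}·(+0.460485)·e^{-i(-2)(2.1963)} = -0.047852+0.457992i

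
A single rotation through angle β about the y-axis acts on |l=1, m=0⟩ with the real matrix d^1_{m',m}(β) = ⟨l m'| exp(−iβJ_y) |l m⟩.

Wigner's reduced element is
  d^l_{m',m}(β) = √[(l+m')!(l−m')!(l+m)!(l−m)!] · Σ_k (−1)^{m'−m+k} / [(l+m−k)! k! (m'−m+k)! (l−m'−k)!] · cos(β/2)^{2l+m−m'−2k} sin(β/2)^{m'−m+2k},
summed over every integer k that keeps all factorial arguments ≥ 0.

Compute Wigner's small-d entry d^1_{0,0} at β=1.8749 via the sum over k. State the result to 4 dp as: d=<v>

d^1_{0,0}(β=1.8749) via Wigner's sum:
c=cos(1.8749/2)=0.591845, s=sin(1.8749/2)=0.806052; N=√[1·1·1·1]=1.000000
k∈{0,1} keeps every argument non-negative
  k=0: (−1)^0·1.0000/(1)·0.5918^2·0.8061^0 = +0.350281
  k=1: (−1)^1·1.0000/(1)·0.5918^0·0.8061^2 = -0.649719
d^1_{0,0}(1.8749) = +0.350281 -0.649719 = -0.299438

d=-0.2994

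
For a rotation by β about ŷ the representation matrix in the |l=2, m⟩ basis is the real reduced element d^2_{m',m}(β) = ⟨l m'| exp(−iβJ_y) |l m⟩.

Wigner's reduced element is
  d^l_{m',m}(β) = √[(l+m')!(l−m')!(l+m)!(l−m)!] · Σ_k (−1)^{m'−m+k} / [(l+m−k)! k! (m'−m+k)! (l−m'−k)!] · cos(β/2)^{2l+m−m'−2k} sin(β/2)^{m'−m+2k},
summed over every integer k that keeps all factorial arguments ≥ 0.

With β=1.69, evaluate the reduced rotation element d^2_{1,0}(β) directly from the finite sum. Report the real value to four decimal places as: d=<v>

d^2_{1,0}(β=1.69) via Wigner's sum:
Half-angle: c=0.663731, s=0.747971. N=√(6·1·2·2)=4.898979
The bounds max(0,m−m')=0 and min(l+m,l−m')=1 give 2 terms
  k=0: (−1)^1·4.8990/(2)·0.6637^3·0.7480^1 = -0.535719
  k=1: (−1)^2·4.8990/(2)·0.6637^1·0.7480^3 = +0.680334
d^2_{1,0}(1.69) = -0.535719 +0.680334 = +0.144615

d=0.1446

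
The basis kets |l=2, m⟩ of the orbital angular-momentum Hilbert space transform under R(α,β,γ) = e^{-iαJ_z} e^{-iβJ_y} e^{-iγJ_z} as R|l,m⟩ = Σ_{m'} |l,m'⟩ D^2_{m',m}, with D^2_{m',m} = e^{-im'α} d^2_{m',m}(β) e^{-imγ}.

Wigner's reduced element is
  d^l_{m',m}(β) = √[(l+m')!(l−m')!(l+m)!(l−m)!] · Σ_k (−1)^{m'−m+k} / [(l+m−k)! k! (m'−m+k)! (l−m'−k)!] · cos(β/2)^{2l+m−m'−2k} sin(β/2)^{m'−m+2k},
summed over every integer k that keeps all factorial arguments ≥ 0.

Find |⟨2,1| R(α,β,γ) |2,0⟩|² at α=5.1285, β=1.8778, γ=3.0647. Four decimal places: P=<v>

D^2_{1,0}(5.1285,1.8778,3.0647) = e^{-i·1·5.1285}·d^2_{1,0}(1.8778)·e^{-i·0·3.0647}. Compute d first:
With c≡cos(β/2)=0.590676 and s≡sin(β/2)=0.806909, N=[6·1·2·2]^{1/2}=4.898979
k: max(0,(0)−(1))=0 … min(2+(0),2−(1))=1
  k=0: (−1)^1·4.8990/(2)·0.5907^3·0.8069^1 = -0.407332
  k=1: (−1)^2·4.8990/(2)·0.5907^1·0.8069^3 = +0.760148
d^2_{1,0}(1.8778) = -0.407332 +0.760148 = +0.352817
|D^2_{1,0}|² = |d^2_{1,0}(β)|² = (+0.352817)² = 0.124480 (the z-rotation phases have unit modulus)

P=0.1245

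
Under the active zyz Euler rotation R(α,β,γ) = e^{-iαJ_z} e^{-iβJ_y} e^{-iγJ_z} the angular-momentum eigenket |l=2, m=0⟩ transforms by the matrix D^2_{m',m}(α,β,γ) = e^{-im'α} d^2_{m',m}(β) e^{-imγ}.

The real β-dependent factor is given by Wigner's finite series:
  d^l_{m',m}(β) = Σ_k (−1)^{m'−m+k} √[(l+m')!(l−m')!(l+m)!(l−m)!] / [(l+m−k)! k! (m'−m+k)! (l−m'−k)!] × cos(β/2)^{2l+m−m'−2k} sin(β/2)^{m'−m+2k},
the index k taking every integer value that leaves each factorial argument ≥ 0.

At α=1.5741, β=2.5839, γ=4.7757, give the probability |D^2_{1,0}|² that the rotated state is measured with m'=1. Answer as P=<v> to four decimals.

Split into d^2_{1,0}(β=2.5839) × two z-phases.
c=cos(2.5839/2)=0.275247, s=sin(2.5839/2)=0.961374; N=√[6·1·2·2]=4.898979
Admissible k: 0..1 (factorial args all ≥0)
  k=0: (−1)^1·4.8990/(2)·0.2752^3·0.9614^1 = -0.049106
  k=1: (−1)^2·4.8990/(2)·0.2752^1·0.9614^3 = +0.599066
d^2_{1,0}(2.5839) = -0.049106 +0.599066 = +0.549960
|D^2_{1,0}|² = |d^2_{1,0}(β)|² = (+0.549960)² = 0.302456 (the z-rotation phases have unit modulus)

P=0.3025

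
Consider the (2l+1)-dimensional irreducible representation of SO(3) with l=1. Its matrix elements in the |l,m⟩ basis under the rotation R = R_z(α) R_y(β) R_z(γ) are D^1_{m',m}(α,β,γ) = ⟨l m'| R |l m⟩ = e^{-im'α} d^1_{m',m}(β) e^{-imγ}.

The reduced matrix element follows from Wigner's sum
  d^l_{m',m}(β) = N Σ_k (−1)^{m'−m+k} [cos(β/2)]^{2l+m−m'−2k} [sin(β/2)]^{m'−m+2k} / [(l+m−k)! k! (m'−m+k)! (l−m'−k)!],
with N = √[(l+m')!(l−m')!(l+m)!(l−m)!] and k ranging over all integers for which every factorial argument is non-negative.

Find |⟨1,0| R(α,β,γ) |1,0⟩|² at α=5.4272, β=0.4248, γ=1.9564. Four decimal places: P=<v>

P=0.8301

D^1_{0,0}(5.4272,0.4248,1.9564) = e^{-i·0·5.4272}·d^1_{0,0}(0.4248)·e^{-i·0·1.9564}. Compute d first:
Half-angle: c=0.977528, s=0.210807. N=√(1·1·1·1)=1.000000
The bounds max(0,m−m')=0 and min(l+m,l−m')=1 give 2 terms
  k=0: (−1)^0·1.0000/(1)·0.9775^2·0.2108^0 = +0.955561
  k=1: (−1)^1·1.0000/(1)·0.9775^0·0.2108^2 = -0.044439
d^1_{0,0}(0.4248) = +0.955561 -0.044439 = +0.911121
|D^1_{0,0}|² = |d^1_{0,0}(β)|² = (+0.911121)² = 0.830142 (the z-rotation phases have unit modulus)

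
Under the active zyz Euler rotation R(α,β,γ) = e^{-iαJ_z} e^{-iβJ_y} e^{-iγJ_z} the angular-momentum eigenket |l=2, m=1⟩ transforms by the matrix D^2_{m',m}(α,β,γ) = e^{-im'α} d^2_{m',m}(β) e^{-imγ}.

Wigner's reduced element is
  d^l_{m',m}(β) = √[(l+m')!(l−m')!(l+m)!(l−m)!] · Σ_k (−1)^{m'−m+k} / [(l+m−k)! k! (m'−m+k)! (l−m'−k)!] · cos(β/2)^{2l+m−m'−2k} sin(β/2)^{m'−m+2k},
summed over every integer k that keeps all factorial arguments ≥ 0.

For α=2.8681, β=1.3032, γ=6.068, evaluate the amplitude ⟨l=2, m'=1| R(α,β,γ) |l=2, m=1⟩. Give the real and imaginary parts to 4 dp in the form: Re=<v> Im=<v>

D^2_{1,1}(2.8681,1.3032,6.068) = e^{-i·1·2.8681}·d^2_{1,1}(1.3032)·e^{-i·1·6.068}. Compute d first:
c=cos(1.3032/2)=0.795114, s=sin(1.3032/2)=0.606459; N=√[6·1·6·1]=6.000000
Admissible k: 0..1 (factorial args all ≥0)
  k=0: (−1)^0·6.0000/(6)·0.7951^4·0.6065^0 = +0.399686
  k=1: (−1)^1·6.0000/(2)·0.7951^2·0.6065^2 = -0.697564
d^2_{1,1}(1.3032) = +0.399686 -0.697564 = -0.297878
Attach z-rotation phases: D = e^{-i(1)(2.8681)}·(-0.297878)·e^{-i(1)(6.068)} = +0.263013+0.139842i

Re=0.2630 Im=0.1398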